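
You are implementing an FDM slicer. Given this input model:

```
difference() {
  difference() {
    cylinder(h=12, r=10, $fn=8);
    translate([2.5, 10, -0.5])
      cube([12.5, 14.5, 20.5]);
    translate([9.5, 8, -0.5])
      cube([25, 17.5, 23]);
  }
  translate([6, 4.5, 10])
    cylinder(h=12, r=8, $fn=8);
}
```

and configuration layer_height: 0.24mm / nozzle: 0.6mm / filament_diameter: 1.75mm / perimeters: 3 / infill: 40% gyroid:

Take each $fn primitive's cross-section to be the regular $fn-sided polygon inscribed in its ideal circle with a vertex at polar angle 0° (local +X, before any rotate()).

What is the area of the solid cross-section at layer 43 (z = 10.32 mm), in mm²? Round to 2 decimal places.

179.29 mm²

At z = 10.32 mm: the cylinder: section is a regular 8-gon, circumradius r=10 (area = (8/2)·10.000²·sin(360°/8) = 282.84 mm²); the cube at (2.5, 10) is present — its section is the full 12.5×14.5 rectangle (area 181.25 mm²); the cube at (9.5, 8) is present — its section is the full 25×17.5 rectangle (area 437.50 mm²); Taking the first minus the rest: starting from the r=10 cylinder (282.84 mm²), the 12.5×14.5 cube at (2.5, 10) misses the remaining region (no effect); the 25×17.5 cube at (9.5, 8) misses the remaining region (no effect) — area = 282.84 mm²; the r=8 cylinder at (6, 4.5) gives a regular 8-gon of circumradius 8 (constant along its height) (area = (8/2)·8.000²·sin(360°/8) = 181.02 mm²); After the difference (first − rest): starting from the result so far (282.84 mm²), the r=8 cylinder at (6, 4.5) partially overlaps it — only the 103.55 mm² overlap (of its 181.02 mm²) is removed, clipping the outline — area = 179.29 mm². Overall, the cross-section is a single solid region. Net area = 179.29 mm².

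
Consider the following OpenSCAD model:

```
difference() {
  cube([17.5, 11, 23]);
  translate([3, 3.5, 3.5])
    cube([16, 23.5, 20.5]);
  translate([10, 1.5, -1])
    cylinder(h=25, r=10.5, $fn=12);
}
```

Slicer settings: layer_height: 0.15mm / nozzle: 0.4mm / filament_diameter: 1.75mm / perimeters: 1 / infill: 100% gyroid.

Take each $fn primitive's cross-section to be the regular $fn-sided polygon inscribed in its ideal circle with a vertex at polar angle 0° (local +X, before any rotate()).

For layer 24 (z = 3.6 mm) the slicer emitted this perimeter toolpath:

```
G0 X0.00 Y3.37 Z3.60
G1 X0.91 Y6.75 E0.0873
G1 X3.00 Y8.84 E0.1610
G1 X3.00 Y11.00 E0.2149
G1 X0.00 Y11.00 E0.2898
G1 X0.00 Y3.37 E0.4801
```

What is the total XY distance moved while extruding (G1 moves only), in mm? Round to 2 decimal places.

19.25 mm

Sum the Euclidean lengths of each G1 segment: total = 19.25 mm.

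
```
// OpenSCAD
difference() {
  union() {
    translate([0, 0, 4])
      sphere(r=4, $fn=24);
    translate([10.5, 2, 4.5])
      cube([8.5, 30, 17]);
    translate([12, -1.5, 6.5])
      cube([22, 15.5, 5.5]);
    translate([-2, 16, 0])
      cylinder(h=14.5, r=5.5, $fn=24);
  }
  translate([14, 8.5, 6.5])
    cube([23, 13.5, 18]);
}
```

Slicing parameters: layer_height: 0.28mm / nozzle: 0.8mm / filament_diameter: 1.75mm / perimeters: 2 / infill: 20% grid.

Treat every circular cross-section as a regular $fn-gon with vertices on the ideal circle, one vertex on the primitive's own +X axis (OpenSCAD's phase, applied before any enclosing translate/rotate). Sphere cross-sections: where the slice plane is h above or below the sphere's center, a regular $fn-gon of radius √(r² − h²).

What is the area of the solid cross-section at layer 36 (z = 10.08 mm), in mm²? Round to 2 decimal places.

At z = 10.08 mm: the sphere is absent (|z−center|=6.080 > r=4); the cube at (10.5, 2) (footprint 8.5×30) is included at this height (area 255.00 mm²); the cube at (12, -1.5) is present — its section is the full 22×15.5 rectangle (area 341.00 mm²); the r=5.5 cylinder at (-2, 16) contributes a regular 24-gon of circumradius 5.5 (area = (24/2)·5.500²·sin(360°/24) = 93.95 mm²); Merging all regions: the regions partially overlap — summed areas 689.95 mm² minus the doubly-counted overlap 84.00 mm² gives 605.95 mm² — area = 605.95 mm²; the 23×13.5 cube at (14, 8.5) contributes its full rectangle (area 310.50 mm²); After the difference (first − rest): starting from that combined region (605.95 mm²), the 23×13.5 cube at (14, 8.5) partially overlaps it — only the 150.00 mm² overlap (of its 310.50 mm²) is removed, clipping the outline — area = 455.95 mm². Overall, the cross-section has 2 separate islands. Net area = 455.95 mm².

455.95 mm²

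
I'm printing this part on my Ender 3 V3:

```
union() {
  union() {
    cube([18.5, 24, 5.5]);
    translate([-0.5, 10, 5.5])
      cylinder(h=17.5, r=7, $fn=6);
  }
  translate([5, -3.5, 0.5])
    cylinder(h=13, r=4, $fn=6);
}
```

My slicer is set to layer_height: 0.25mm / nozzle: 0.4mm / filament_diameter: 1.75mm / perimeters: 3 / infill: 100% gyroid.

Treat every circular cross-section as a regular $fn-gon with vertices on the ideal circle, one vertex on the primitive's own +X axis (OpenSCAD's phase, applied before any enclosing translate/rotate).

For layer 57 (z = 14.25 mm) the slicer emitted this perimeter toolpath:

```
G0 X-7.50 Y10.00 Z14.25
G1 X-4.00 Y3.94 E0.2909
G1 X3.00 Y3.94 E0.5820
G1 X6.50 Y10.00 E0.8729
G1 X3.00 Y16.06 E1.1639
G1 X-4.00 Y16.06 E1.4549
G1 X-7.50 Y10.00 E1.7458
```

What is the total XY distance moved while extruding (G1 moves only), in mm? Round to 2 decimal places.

41.99 mm

Sum the Euclidean lengths of each G1 segment: total = 41.99 mm.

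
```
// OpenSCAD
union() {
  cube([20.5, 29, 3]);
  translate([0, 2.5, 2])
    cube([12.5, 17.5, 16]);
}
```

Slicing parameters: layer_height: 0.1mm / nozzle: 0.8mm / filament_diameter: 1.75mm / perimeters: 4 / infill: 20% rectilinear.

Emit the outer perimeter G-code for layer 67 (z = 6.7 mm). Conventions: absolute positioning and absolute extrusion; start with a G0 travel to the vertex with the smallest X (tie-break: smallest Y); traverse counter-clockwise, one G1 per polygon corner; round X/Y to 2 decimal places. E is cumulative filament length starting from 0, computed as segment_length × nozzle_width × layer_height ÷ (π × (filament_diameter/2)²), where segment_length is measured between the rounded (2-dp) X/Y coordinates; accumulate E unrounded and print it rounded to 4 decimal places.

At z = 6.7 mm: the cube is absent (z outside [0, 3]); the cube at (0, 2.5) is present — its section is the full 12.5×17.5 rectangle; Merging all regions: only the 12.5×17.5 cube at (0, 2.5) is present, so the union is just that shape — 1 connected region. The outline is a single polygon with 4 vertices. Extrusion per mm of travel: 0.8 × 0.1 / (π × 0.875²) = 0.033260. Accumulating E over each segment gives final E = 1.9956.

G0 X0.00 Y2.50 Z6.70
G1 X12.50 Y2.50 E0.4158
G1 X12.50 Y20.00 E0.9978
G1 X0.00 Y20.00 E1.4136
G1 X0.00 Y2.50 E1.9956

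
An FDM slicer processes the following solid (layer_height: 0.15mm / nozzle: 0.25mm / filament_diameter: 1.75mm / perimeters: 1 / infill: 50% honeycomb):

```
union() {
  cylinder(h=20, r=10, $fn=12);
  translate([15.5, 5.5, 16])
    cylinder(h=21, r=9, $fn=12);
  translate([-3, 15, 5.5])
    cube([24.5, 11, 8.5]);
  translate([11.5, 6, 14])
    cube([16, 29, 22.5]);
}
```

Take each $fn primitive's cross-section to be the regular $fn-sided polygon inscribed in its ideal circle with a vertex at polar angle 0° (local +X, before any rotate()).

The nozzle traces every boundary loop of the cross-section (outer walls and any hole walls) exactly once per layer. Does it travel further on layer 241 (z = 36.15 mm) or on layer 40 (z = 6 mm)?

Layer 241 (z = 36.15): the cylinder is absent (z outside [0, 20]); the r=9 cylinder at (15.5, 5.5) contributes a regular 12-gon of circumradius 9 (perimeter = 2·12·9.000·sin(180°/12) = 55.90 mm); the cube at (-3, 15) does not reach this height (z outside [5.5, 14]); the cube at (11.5, 6) (footprint 16×29) is included at this height (perimeter 90.00 mm); Combining (union): the regions partially overlap (shared area 88.14 mm²), so the edge portions inside another operand are dropped and the merged outline is re-measured after clipping — boundary = 108.01 mm. So its perimeter = 108.01 mm. Layer 40 (z = 6): the r=10 cylinder gives a regular 12-gon of circumradius 10 (constant along its height) (perimeter = 2·12·10.000·sin(180°/12) = 62.12 mm); the cylinder at (15.5, 5.5) does not reach this height (z outside [16, 37]); the cube at (-3, 15) is present — its section is the full 24.5×11 rectangle (perimeter 71.00 mm); the cube at (11.5, 6) is absent (z outside [14, 36.5]); Merging all regions: the 2 present regions are separate (no shared area or edge), so areas and boundary lengths simply add and each stays a separate island — boundary = 133.12 mm. So its perimeter = 133.12 mm. Layer 40 is larger (133.12 vs 108.01 mm).

layer 40 (z = 6 mm)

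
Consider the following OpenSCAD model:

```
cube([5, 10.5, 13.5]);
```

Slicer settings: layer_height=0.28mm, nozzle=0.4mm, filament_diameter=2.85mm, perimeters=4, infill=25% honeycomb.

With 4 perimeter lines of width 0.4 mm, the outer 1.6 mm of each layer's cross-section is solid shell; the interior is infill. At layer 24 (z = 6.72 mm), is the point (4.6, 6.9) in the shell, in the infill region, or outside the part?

shell

At z = 6.72 mm: the cube (footprint 5×10.5) is included at this height. Overall, the cross-section is a single solid region. The nearest boundary edge runs (5.00, 0.00)→(5.00, 10.50); distance from the point to it = 0.40 mm. The point is inside the cross-section, 0.40 mm from the nearest boundary — within the 1.6 mm shell band (4 × 0.4).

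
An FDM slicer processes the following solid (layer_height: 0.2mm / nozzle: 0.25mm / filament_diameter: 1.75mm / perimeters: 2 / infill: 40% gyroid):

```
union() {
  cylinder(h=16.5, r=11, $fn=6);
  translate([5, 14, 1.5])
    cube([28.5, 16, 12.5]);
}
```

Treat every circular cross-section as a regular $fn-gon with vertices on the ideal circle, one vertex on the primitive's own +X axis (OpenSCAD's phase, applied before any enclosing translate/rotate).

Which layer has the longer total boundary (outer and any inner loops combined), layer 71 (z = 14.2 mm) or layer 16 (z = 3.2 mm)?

Layer 71 (z = 14.2): the r=11 cylinder contributes a regular 6-gon of circumradius 11 (perimeter = 2·6·11.000·sin(180°/6) = 66.00 mm); the cube at (5, 14) is not intersected at this z (z outside [1.5, 14]); Merging all regions: only the r=11 cylinder is present, so the union is just that shape — boundary = 66.00 mm. So its perimeter = 66.00 mm. Layer 16 (z = 3.2): the r=11 cylinder gives a regular 6-gon of circumradius 11 (constant along its height) (perimeter = 2·6·11.000·sin(180°/6) = 66.00 mm); the 28.5×16 cube at (5, 14) contributes its full rectangle (perimeter 89.00 mm); Taking the union: the 2 present regions are separate (no shared area or edge), so areas and boundary lengths simply add and each stays a separate island — boundary = 155.00 mm. So its perimeter = 155.00 mm. Layer 16 is larger (155.00 vs 66.00 mm).

layer 16 (z = 3.2 mm)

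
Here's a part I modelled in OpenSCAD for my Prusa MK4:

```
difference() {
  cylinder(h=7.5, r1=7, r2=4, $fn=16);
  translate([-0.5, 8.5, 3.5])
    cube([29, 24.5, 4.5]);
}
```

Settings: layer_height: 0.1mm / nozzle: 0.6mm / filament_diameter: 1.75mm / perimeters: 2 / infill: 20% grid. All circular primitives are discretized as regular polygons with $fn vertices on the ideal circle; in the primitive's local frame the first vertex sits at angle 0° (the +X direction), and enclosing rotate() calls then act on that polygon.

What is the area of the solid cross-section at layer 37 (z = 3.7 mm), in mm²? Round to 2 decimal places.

At z = 3.7 mm: the cone contributes a regular 16-gon of circumradius 5.520 (interpolated between r1=7 and r2=4 at t=0.493) (area = (16/2)·5.520²·sin(360°/16) = 93.28 mm²); the cube at (-0.5, 8.5) (footprint 29×24.5) is included at this height (area 710.50 mm²); Taking the first minus the rest: starting from the cone (93.28 mm²), the 29×24.5 cube at (-0.5, 8.5) misses the remaining region (no effect) — area = 93.28 mm². Overall, the cross-section is a single solid region. Net area = 93.28 mm².

93.28 mm²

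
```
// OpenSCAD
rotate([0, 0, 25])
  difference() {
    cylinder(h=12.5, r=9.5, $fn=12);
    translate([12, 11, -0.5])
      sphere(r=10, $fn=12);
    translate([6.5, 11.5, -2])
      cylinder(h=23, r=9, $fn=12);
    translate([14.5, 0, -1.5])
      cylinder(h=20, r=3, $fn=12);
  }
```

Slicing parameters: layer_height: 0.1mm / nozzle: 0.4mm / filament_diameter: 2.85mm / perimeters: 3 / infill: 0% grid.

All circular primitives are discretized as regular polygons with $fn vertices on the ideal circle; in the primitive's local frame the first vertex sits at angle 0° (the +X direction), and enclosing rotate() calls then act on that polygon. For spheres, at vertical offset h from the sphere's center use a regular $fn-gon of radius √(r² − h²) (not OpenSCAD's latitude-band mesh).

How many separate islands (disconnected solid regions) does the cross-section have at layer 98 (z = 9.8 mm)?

At z = 9.8 mm: the cylinder: section is a regular 12-gon, circumradius r=9.5; the sphere at (12, 11) is absent (|z−center|=10.300 > r=10); the r=9 cylinder at (6.5, 11.5) contributes a regular 12-gon of circumradius 9; the cylinder at (14.5, 0): section is a regular 12-gon, circumradius r=3; Subtracting the remaining from the first: starting from the r=9.5 cylinder, the r=9 cylinder at (6.5, 11.5) partially overlaps it — only the 41.40 mm² overlap (of its 243.00 mm²) is removed, clipping the outline; the r=3 cylinder at (14.5, 0) misses the remaining region (no effect) — 1 connected region; (whole slice rotated 25° about Z — lengths, areas and connectivity unchanged). Overall, the cross-section is a single solid region. Island count = 1.

1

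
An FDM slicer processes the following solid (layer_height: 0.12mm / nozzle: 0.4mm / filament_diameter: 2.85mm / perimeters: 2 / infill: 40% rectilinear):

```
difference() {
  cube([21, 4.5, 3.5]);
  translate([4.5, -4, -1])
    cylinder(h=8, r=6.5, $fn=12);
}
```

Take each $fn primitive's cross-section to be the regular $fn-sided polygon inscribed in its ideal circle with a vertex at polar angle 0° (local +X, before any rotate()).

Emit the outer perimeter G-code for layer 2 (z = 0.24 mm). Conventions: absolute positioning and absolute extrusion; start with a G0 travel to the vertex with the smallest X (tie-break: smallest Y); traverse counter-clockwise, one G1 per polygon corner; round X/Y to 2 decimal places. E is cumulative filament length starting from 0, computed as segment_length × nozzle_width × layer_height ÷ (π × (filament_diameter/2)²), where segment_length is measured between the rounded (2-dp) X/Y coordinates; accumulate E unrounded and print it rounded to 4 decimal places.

G0 X0.00 Y0.38 Z0.24
G1 X1.25 Y1.63 E0.0133
G1 X4.50 Y2.50 E0.0386
G1 X7.75 Y1.63 E0.0639
G1 X9.38 Y0.00 E0.0813
G1 X21.00 Y0.00 E0.1687
G1 X21.00 Y4.50 E0.2026
G1 X0.00 Y4.50 E0.3606
G1 X0.00 Y0.38 E0.3916

At z = 0.24 mm: the 21×4.5 cube contributes its full rectangle; the cylinder at (4.5, -4): section is a regular 12-gon, circumradius r=6.5; Taking the first minus the rest: starting from the 21×4.5 cube, the r=6.5 cylinder at (4.5, -4) partially overlaps it — only the 16.00 mm² overlap (of its 126.75 mm²) is removed, clipping the outline — 1 connected region. The outline is a single polygon with 8 vertices. Extrusion per mm of travel: 0.4 × 0.12 / (π × 1.425²) = 0.007524. Accumulating E over each segment gives final E = 0.3916.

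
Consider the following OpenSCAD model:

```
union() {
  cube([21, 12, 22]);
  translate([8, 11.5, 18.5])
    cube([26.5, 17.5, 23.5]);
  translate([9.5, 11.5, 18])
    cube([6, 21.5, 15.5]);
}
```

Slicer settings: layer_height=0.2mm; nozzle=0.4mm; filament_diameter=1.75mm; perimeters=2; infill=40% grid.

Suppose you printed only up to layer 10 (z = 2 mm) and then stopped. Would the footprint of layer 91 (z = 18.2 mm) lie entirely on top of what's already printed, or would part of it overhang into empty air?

Compare the two slices. At z = 2: the 21×12 cube contributes its full rectangle (area 252.00 mm²); the cube at (8, 11.5) is absent (z outside [18.5, 42]); the cube at (9.5, 11.5) does not reach this height (z outside [18, 33.5]); Merging all regions: only the 21×12 cube is present, so the union is just that shape — area = 252.00 mm². At z = 18.2: the cube is present — its section is the full 21×12 rectangle (area 252.00 mm²); the cube at (8, 11.5) is absent (z outside [18.5, 42]); the cube at (9.5, 11.5) is present — its section is the full 6×21.5 rectangle (area 129.00 mm²); Merging all regions: the regions partially overlap — summed areas 381.00 mm² minus the doubly-counted overlap 3.00 mm² gives 378.00 mm² — area = 378.00 mm². Checking containment: at z = 18.2 the cross-section extends beyond the z = 2 cross-section by about 126.00 mm².

part overhangs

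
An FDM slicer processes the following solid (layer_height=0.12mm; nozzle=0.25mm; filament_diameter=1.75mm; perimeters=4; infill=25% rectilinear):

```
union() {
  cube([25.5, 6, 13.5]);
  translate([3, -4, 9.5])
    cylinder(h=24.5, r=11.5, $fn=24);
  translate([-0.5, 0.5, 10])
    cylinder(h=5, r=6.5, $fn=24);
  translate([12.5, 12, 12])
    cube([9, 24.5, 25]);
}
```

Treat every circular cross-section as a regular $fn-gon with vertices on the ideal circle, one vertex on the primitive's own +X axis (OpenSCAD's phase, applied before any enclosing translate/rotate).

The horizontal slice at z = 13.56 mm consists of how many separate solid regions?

At z = 13.56 mm: the cube is not intersected at this z (z outside [0, 13.5]); the cylinder at (3, -4): section is a regular 24-gon, circumradius r=11.5; the r=6.5 cylinder at (-0.5, 0.5) gives a regular 24-gon of circumradius 6.5 (constant along its height); the cube at (12.5, 12) (footprint 9×24.5) is included at this height; Merging all regions: the regions partially overlap (shared area 126.96 mm²), so overlapping operands fuse into one piece — 2 connected regions. The result has 2 disconnected regions.

2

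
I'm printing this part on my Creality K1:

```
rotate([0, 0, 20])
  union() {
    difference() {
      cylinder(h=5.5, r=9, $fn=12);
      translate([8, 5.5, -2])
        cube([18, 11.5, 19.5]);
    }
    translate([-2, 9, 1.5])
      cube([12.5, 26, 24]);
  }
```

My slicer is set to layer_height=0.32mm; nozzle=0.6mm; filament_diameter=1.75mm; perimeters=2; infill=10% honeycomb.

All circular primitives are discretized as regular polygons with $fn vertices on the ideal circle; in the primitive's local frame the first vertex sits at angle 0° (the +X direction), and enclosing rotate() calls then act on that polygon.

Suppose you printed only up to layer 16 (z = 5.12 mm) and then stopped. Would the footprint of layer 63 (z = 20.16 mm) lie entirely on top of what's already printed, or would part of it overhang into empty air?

Compare the two slices. At z = 5.12: the cylinder: section is a regular 12-gon, circumradius r=9 (area = (12/2)·9.000²·sin(360°/12) = 243.00 mm²); the cube at (8, 5.5) is present — its section is the full 18×11.5 rectangle (area 207.00 mm²); Subtracting the remaining from the first: starting from the r=9 cylinder (243.00 mm²), the 18×11.5 cube at (8, 5.5) misses the remaining region (no effect) — area = 243.00 mm²; the 12.5×26 cube at (-2, 9) contributes its full rectangle (area 325.00 mm²); Taking the union: the 2 present regions are separate (no shared area or edge), so areas and boundary lengths simply add and each stays a separate island — area = 568.00 mm²; (rotated 20° about Z; rotation is an isometry so areas/perimeters/island counts are preserved). At z = 20.16: the cylinder is not intersected at this z (z outside [0, 5.5]); the cube at (8, 5.5) is absent (z outside [-2, 17.5]); Taking the first minus the rest: the first operand is absent here, so nothing remains; the cube at (-2, 9) (footprint 12.5×26) is included at this height (area 325.00 mm²); Merging all regions: only the 12.5×26 cube at (-2, 9) is present, so the union is just that shape — area = 325.00 mm²; (whole slice rotated 20° about Z — lengths, areas and connectivity unchanged). Checking containment: the cross-section at z = 20.16 is a subset of the cross-section at z = 5.12.

entirely on top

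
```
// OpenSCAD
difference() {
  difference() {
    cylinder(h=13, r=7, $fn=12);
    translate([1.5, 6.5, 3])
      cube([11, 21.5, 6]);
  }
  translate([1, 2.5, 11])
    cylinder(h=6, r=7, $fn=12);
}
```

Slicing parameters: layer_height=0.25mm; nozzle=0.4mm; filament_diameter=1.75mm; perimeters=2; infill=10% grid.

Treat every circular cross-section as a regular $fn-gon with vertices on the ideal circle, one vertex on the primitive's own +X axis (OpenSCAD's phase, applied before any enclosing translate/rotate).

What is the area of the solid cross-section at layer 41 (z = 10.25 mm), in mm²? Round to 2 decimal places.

147.00 mm²

At z = 10.25 mm: the cylinder: section is a regular 12-gon, circumradius r=7 (area = (12/2)·7.000²·sin(360°/12) = 147.00 mm²); the cube at (1.5, 6.5) does not reach this height (z outside [3, 9]); After the difference (first − rest): none of the subtracted shapes is present at this height, so the r=7 cylinder is unchanged — area = 147.00 mm²; the cylinder at (1, 2.5) is not intersected at this z (z outside [11, 17]); After the difference (first − rest): none of the subtracted shapes is present at this height, so the result so far is unchanged — area = 147.00 mm². Overall, the cross-section is a single solid region. Net area = 147.00 mm².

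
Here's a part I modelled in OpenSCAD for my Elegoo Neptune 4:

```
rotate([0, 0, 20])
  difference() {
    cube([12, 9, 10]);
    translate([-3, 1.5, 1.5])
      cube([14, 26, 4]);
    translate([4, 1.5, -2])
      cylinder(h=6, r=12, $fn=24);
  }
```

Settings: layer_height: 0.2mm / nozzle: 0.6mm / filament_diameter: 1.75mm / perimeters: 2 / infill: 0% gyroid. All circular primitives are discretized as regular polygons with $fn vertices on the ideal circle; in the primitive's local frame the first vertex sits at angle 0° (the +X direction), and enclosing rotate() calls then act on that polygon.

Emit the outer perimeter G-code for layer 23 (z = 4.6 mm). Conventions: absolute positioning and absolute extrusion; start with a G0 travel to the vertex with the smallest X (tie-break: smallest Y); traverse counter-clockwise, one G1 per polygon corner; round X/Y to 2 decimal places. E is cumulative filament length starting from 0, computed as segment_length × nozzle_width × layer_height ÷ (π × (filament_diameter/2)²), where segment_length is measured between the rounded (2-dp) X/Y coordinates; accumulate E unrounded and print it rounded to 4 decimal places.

At z = 4.6 mm: the cube is present — its section is the full 12×9 rectangle; the cube at (-3, 1.5) is present — its section is the full 14×26 rectangle; the cylinder at (4, 1.5) is absent (z outside [-2, 4]); Subtracting the remaining from the first: starting from the 12×9 cube, the 14×26 cube at (-3, 1.5) partially overlaps it — only the 82.50 mm² overlap (of its 364.00 mm²) is removed, clipping the outline — 1 connected region; (rotated 20° about Z; rotation is an isometry so areas/perimeters/island counts are preserved). The outline is a single polygon with 6 vertices. Extrusion per mm of travel: 0.6 × 0.2 / (π × 0.875²) = 0.049890. Accumulating E over each segment gives final E = 2.0953.

G0 X-0.51 Y1.41 Z4.60
G1 X0.00 Y0.00 E0.0748
G1 X11.28 Y4.10 E0.6736
G1 X8.20 Y12.56 E1.1228
G1 X7.26 Y12.22 E1.1726
G1 X9.82 Y5.17 E1.5468
G1 X-0.51 Y1.41 E2.0953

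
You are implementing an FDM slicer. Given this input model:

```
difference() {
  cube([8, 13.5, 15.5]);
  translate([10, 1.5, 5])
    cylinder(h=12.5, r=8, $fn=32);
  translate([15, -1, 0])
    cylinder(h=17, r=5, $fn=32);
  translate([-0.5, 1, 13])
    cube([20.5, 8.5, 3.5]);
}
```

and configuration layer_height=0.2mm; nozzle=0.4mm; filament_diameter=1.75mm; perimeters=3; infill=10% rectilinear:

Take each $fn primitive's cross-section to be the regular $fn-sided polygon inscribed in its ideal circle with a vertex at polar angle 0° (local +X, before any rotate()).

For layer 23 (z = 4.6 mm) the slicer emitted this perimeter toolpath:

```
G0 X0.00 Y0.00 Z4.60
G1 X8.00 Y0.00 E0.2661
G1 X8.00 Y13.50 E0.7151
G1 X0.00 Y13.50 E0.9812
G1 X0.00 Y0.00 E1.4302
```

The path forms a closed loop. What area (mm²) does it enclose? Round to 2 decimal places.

108.00 mm²

Apply the shoelace formula to the sequence of (X, Y) vertices; enclosed area = 108.00 mm².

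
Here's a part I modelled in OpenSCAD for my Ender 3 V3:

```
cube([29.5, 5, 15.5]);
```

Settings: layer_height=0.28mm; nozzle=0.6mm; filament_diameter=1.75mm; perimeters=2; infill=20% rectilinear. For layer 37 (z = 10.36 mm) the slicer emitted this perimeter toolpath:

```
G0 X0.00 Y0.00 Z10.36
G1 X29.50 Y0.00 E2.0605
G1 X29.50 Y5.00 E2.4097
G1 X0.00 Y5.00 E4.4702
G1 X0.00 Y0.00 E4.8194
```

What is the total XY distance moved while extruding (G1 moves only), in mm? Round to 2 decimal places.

69.00 mm

Sum the Euclidean lengths of each G1 segment: total = 69.00 mm.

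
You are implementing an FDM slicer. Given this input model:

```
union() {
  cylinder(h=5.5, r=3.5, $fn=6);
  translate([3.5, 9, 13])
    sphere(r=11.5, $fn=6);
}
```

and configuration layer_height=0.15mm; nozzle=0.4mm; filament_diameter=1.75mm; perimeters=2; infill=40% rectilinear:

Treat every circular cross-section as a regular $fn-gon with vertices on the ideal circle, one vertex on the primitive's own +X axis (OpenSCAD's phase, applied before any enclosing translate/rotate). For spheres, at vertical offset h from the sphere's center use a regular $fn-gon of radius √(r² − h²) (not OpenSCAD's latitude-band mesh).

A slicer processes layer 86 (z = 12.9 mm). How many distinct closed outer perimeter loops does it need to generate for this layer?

At z = 12.9 mm: the cylinder is not intersected at this z (z outside [0, 5.5]); the r=11.5 sphere at (3.5, 9) contributes a regular 6-gon of circumradius √(11.5²−0.1²) = 11.500; Combining (union): only the r=11.5 sphere at (3.5, 9) is present, so the union is just that shape — 1 connected region. The result has 1 disconnected region.

1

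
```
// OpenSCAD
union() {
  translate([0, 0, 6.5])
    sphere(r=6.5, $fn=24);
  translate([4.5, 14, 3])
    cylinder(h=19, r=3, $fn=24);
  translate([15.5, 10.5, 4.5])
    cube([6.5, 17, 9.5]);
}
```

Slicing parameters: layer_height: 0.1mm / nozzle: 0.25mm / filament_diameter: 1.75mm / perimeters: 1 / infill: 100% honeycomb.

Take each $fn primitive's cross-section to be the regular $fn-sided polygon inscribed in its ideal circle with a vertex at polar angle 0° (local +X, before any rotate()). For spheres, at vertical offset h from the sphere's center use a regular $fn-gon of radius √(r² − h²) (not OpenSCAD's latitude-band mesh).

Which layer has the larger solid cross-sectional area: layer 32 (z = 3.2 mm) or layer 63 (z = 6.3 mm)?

Layer 32 (z = 3.2): the sphere: section is a regular 24-gon, circumradius = √(r²−h²) = √(6.5²−3.3²) = 5.600 (area = (24/2)·5.600²·sin(360°/24) = 97.40 mm²); the r=3 cylinder at (4.5, 14) gives a regular 24-gon of circumradius 3 (constant along its height) (area = (24/2)·3.000²·sin(360°/24) = 27.95 mm²); the cube at (15.5, 10.5) is absent (z outside [4.5, 14]); Merging all regions: the 2 present regions are separate (no shared area or edge), so areas and boundary lengths simply add and each stays a separate island — area = 125.35 mm². So its area = 125.35 mm². Layer 63 (z = 6.3): the sphere: section is a regular 24-gon, circumradius = √(r²−h²) = √(6.5²−0.2²) = 6.497 (area = (24/2)·6.497²·sin(360°/24) = 131.10 mm²); the r=3 cylinder at (4.5, 14) contributes a regular 24-gon of circumradius 3 (area = (24/2)·3.000²·sin(360°/24) = 27.95 mm²); the cube at (15.5, 10.5) (footprint 6.5×17) is included at this height (area 110.50 mm²); Taking the union: the 3 present regions are separate (no shared area or edge), so areas and boundary lengths simply add and each stays a separate island — area = 269.55 mm². So its area = 269.55 mm². Layer 63 is larger (269.55 vs 125.35 mm²).

layer 63 (z = 6.3 mm)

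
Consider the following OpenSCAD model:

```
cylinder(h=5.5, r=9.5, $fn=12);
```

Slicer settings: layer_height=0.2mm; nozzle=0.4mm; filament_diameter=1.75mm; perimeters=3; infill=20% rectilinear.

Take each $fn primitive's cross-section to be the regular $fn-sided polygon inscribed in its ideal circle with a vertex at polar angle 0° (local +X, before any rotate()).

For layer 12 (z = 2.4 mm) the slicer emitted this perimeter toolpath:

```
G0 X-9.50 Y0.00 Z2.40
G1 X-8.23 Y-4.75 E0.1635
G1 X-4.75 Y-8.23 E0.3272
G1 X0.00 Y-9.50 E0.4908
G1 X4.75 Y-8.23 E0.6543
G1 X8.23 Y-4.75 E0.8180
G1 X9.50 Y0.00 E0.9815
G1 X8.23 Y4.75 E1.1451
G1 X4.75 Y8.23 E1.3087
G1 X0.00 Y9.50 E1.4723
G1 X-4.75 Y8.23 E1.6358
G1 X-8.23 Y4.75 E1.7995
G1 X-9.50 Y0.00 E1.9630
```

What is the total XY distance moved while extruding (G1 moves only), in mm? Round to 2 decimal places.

59.02 mm

Sum the Euclidean lengths of each G1 segment: total = 59.02 mm.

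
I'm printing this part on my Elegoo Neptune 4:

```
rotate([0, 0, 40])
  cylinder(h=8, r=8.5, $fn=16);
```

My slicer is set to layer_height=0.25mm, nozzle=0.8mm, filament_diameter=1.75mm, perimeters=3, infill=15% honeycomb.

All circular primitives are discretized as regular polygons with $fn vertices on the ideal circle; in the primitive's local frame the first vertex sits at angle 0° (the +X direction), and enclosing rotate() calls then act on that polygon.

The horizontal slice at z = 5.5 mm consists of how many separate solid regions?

At z = 5.5 mm: the cylinder: section is a regular 16-gon, circumradius r=8.5; (whole slice rotated 40° about Z — lengths, areas and connectivity unchanged). The result has 1 disconnected region.

1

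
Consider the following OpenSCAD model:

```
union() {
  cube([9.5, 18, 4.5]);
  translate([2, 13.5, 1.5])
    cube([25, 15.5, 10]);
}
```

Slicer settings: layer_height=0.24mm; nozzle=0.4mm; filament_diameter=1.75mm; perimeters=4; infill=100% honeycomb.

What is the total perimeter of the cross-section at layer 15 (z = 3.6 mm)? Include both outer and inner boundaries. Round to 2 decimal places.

At z = 3.6 mm: the cube is present — its section is the full 9.5×18 rectangle (perimeter 55.00 mm); the 25×15.5 cube at (2, 13.5) contributes its full rectangle (perimeter 81.00 mm); Taking the union: the regions partially overlap (shared area 33.75 mm²), so the edge portions inside another operand are dropped and the merged outline is re-measured after clipping — boundary = 112.00 mm. Overall, the cross-section is a single solid region. Total boundary length (outer) = 112.00 mm.

112.00 mm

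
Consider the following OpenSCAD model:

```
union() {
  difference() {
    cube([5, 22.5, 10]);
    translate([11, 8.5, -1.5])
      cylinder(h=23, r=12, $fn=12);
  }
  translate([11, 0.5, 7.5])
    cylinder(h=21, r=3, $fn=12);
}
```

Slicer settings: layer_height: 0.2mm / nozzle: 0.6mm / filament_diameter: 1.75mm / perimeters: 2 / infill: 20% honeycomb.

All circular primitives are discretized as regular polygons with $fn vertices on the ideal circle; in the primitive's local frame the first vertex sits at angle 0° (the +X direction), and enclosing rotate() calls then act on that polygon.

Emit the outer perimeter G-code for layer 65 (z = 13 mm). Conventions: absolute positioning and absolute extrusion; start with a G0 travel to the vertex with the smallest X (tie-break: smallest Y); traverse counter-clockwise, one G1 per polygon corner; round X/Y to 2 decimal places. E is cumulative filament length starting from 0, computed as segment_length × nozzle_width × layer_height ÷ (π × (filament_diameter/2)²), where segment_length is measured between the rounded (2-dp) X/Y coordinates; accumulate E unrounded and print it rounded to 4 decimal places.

G0 X8.00 Y0.50 Z13.00
G1 X8.40 Y-1.00 E0.0775
G1 X9.50 Y-2.10 E0.1551
G1 X11.00 Y-2.50 E0.2325
G1 X12.50 Y-2.10 E0.3100
G1 X13.60 Y-1.00 E0.3876
G1 X14.00 Y0.50 E0.4650
G1 X13.60 Y2.00 E0.5425
G1 X12.50 Y3.10 E0.6201
G1 X11.00 Y3.50 E0.6975
G1 X9.50 Y3.10 E0.7750
G1 X8.40 Y2.00 E0.8526
G1 X8.00 Y0.50 E0.9300

At z = 13 mm: the cube is absent (z outside [0, 10]); the cylinder at (11, 8.5): section is a regular 12-gon, circumradius r=12; Subtracting the remaining from the first: the first operand is absent here, so nothing remains; the r=3 cylinder at (11, 0.5) contributes a regular 12-gon of circumradius 3; Combining (union): only the r=3 cylinder at (11, 0.5) is present, so the union is just that shape — 1 connected region. The outline is a single polygon with 12 vertices. Extrusion per mm of travel: 0.6 × 0.2 / (π × 0.875²) = 0.049890. Accumulating E over each segment gives final E = 0.9300.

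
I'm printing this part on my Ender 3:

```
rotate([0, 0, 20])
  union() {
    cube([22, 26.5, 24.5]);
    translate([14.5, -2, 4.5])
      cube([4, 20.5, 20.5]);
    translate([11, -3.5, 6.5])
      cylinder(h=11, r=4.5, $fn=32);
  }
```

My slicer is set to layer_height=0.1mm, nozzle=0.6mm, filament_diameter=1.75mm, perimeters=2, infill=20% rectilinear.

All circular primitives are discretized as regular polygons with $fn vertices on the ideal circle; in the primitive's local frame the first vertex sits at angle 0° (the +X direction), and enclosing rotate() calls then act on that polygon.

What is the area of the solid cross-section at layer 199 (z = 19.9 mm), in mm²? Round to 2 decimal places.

At z = 19.9 mm: the cube (footprint 22×26.5) is included at this height (area 583.00 mm²); the 4×20.5 cube at (14.5, -2) contributes its full rectangle (area 82.00 mm²); the cylinder at (11, -3.5) is absent (z outside [6.5, 17.5]); Merging all regions: the regions partially overlap — summed areas 665.00 mm² minus the doubly-counted overlap 74.00 mm² gives 591.00 mm² — area = 591.00 mm²; (rotated 20° about Z; rotation is an isometry so areas/perimeters/island counts are preserved). Overall, the cross-section is a single solid region. Net area = 591.00 mm².

591.00 mm²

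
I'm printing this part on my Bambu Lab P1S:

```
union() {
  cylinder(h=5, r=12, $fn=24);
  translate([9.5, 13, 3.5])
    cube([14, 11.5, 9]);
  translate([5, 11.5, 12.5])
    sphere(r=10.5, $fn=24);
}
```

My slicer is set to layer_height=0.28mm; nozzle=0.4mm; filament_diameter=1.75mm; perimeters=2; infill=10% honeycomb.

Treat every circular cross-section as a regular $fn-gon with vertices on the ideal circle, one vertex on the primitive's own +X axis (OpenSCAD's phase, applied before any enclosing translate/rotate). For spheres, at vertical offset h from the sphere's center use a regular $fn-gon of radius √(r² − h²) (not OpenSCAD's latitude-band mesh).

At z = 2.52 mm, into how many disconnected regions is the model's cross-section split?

At z = 2.52 mm: the r=12 cylinder gives a regular 24-gon of circumradius 12 (constant along its height); the cube at (9.5, 13) does not reach this height (z outside [3.5, 12.5]); the r=10.5 sphere at (5, 11.5) slices to a regular 24-gon of circumradius 3.263 (√(r²−h²) with h=9.98 from center); Taking the union: the regions partially overlap (shared area 11.74 mm²), so overlapping operands fuse into one piece — 1 connected region. The result has 1 disconnected region.

1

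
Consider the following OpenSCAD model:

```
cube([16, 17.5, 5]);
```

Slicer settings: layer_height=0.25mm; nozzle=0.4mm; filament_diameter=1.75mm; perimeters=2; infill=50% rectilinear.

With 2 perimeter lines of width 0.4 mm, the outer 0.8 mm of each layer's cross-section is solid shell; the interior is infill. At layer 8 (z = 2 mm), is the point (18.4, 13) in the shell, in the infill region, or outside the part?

outside

At z = 2 mm: the 16×17.5 cube contributes its full rectangle. Overall, the cross-section is a single solid region. The nearest boundary edge runs (16.00, 0.00)→(16.00, 17.50); distance from the point to it = 2.40 mm. The point is not inside any of the regions above, so it lies outside the cross-section (2.40 mm from the nearest boundary).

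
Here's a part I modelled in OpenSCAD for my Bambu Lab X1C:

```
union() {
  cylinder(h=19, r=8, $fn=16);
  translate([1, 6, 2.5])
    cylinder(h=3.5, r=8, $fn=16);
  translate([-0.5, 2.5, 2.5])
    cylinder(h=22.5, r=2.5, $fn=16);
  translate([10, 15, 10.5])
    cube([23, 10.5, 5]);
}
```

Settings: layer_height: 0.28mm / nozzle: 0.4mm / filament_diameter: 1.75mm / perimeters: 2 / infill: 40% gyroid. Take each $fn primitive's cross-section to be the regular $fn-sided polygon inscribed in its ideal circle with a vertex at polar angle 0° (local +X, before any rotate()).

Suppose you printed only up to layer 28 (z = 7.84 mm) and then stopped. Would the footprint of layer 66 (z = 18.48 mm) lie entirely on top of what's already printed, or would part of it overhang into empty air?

Compare the two slices. At z = 7.84: the r=8 cylinder gives a regular 16-gon of circumradius 8 (constant along its height) (area = (16/2)·8.000²·sin(360°/16) = 195.93 mm²); the cylinder at (1, 6) is not intersected at this z (z outside [2.5, 6]); the r=2.5 cylinder at (-0.5, 2.5) contributes a regular 16-gon of circumradius 2.5 (area = (16/2)·2.500²·sin(360°/16) = 19.13 mm²); the cube at (10, 15) does not reach this height (z outside [10.5, 15.5]); Merging all regions: the r=2.5 cylinder at (-0.5, 2.5) lies entirely inside the r=8 cylinder, so the union is just the r=8 cylinder — area = 195.93 mm². At z = 18.48: the r=8 cylinder contributes a regular 16-gon of circumradius 8 (area = (16/2)·8.000²·sin(360°/16) = 195.93 mm²); the cylinder at (1, 6) is not intersected at this z (z outside [2.5, 6]); the r=2.5 cylinder at (-0.5, 2.5) contributes a regular 16-gon of circumradius 2.5 (area = (16/2)·2.500²·sin(360°/16) = 19.13 mm²); the cube at (10, 15) does not reach this height (z outside [10.5, 15.5]); Taking the union: the r=2.5 cylinder at (-0.5, 2.5) lies entirely inside the r=8 cylinder, so the union is just the r=8 cylinder — area = 195.93 mm². Checking containment: the cross-section at z = 18.48 is a subset of the cross-section at z = 7.84.

entirely on top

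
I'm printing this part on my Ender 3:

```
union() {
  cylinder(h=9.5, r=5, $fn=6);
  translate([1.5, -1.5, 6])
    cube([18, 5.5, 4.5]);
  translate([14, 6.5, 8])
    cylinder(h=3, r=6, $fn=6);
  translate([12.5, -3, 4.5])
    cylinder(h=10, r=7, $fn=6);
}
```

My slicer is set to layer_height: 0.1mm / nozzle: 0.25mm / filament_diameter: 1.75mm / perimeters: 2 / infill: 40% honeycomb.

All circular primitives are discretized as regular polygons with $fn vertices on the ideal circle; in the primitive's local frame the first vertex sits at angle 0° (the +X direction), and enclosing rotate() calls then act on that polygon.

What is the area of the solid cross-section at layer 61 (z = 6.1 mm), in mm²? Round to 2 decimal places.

At z = 6.1 mm: the r=5 cylinder gives a regular 6-gon of circumradius 5 (constant along its height) (area = (6/2)·5.000²·sin(360°/6) = 64.95 mm²); the cube at (1.5, -1.5) (footprint 18×5.5) is included at this height (area 99.00 mm²); the cylinder at (14, 6.5) is not intersected at this z (z outside [8, 11]); the r=7 cylinder at (12.5, -3) contributes a regular 6-gon of circumradius 7 (area = (6/2)·7.000²·sin(360°/6) = 127.31 mm²); Combining (union): the regions partially overlap — summed areas 291.26 mm² minus the doubly-counted overlap 57.93 mm² gives 233.32 mm² — area = 233.32 mm². Overall, the cross-section is a single solid region. Net area = 233.32 mm².

233.32 mm²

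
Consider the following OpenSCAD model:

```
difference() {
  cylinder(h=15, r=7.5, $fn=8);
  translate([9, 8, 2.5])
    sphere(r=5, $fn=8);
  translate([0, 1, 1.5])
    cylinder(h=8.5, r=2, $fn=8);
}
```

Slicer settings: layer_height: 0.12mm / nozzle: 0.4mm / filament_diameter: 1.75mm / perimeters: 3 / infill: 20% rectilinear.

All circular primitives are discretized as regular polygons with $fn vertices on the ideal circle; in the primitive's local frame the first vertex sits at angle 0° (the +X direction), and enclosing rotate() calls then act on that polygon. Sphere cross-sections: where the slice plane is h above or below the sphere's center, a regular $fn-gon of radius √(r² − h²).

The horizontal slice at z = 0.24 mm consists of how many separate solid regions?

At z = 0.24 mm: the r=7.5 cylinder gives a regular 8-gon of circumradius 7.5 (constant along its height); the sphere at (9, 8): section is a regular 8-gon, circumradius = √(r²−h²) = √(5²−2.26²) = 4.460; the cylinder at (0, 1) does not reach this height (z outside [1.5, 10]); Subtracting the remaining from the first: starting from the r=7.5 cylinder, the r=5 sphere at (9, 8) misses the remaining region (no effect) — 1 connected region. The result has 1 disconnected region.

1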